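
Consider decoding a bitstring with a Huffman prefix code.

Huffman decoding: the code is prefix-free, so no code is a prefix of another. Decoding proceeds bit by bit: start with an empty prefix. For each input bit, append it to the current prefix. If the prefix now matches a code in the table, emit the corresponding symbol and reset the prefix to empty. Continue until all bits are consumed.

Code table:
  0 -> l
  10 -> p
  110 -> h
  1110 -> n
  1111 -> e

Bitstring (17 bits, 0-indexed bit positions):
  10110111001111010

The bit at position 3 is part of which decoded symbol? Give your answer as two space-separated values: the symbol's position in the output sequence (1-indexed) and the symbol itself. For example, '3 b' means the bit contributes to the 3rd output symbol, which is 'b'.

Answer: 2 h

Derivation:
Bit 0: prefix='1' (no match yet)
Bit 1: prefix='10' -> emit 'p', reset
Bit 2: prefix='1' (no match yet)
Bit 3: prefix='11' (no match yet)
Bit 4: prefix='110' -> emit 'h', reset
Bit 5: prefix='1' (no match yet)
Bit 6: prefix='11' (no match yet)
Bit 7: prefix='111' (no match yet)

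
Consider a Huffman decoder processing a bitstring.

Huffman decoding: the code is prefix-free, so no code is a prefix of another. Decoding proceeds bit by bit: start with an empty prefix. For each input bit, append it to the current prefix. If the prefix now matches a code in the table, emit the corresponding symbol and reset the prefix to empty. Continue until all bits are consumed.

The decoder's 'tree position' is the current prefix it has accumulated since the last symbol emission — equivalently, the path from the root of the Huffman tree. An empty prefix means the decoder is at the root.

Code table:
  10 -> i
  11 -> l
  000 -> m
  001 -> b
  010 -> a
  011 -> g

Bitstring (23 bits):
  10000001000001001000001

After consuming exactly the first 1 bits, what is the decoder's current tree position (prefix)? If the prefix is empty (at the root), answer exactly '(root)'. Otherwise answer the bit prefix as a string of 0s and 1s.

Answer: 1

Derivation:
Bit 0: prefix='1' (no match yet)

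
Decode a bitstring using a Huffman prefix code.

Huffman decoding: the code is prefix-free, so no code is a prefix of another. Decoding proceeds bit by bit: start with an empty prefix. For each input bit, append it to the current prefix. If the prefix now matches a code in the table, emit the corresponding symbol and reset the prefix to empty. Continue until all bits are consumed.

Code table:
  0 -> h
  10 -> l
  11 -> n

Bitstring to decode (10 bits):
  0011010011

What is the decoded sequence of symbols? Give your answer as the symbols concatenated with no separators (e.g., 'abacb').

Answer: hhnhlhn

Derivation:
Bit 0: prefix='0' -> emit 'h', reset
Bit 1: prefix='0' -> emit 'h', reset
Bit 2: prefix='1' (no match yet)
Bit 3: prefix='11' -> emit 'n', reset
Bit 4: prefix='0' -> emit 'h', reset
Bit 5: prefix='1' (no match yet)
Bit 6: prefix='10' -> emit 'l', reset
Bit 7: prefix='0' -> emit 'h', reset
Bit 8: prefix='1' (no match yet)
Bit 9: prefix='11' -> emit 'n', reset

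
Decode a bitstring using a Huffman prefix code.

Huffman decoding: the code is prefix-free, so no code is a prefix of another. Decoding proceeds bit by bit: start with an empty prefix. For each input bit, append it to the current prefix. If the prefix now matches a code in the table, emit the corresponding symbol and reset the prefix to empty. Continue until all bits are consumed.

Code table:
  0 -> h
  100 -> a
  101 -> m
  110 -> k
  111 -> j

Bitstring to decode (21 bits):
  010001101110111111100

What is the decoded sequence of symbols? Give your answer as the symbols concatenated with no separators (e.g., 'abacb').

Answer: hahkjhjja

Derivation:
Bit 0: prefix='0' -> emit 'h', reset
Bit 1: prefix='1' (no match yet)
Bit 2: prefix='10' (no match yet)
Bit 3: prefix='100' -> emit 'a', reset
Bit 4: prefix='0' -> emit 'h', reset
Bit 5: prefix='1' (no match yet)
Bit 6: prefix='11' (no match yet)
Bit 7: prefix='110' -> emit 'k', reset
Bit 8: prefix='1' (no match yet)
Bit 9: prefix='11' (no match yet)
Bit 10: prefix='111' -> emit 'j', reset
Bit 11: prefix='0' -> emit 'h', reset
Bit 12: prefix='1' (no match yet)
Bit 13: prefix='11' (no match yet)
Bit 14: prefix='111' -> emit 'j', reset
Bit 15: prefix='1' (no match yet)
Bit 16: prefix='11' (no match yet)
Bit 17: prefix='111' -> emit 'j', reset
Bit 18: prefix='1' (no match yet)
Bit 19: prefix='10' (no match yet)
Bit 20: prefix='100' -> emit 'a', reset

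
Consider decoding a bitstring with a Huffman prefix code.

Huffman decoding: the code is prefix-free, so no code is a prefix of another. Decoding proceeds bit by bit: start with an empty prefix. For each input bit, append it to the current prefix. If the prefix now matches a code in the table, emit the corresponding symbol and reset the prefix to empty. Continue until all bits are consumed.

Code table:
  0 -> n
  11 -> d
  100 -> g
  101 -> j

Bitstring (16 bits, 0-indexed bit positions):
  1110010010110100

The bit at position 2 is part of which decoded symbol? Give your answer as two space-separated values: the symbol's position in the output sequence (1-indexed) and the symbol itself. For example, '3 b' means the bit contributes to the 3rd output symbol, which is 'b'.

Answer: 2 g

Derivation:
Bit 0: prefix='1' (no match yet)
Bit 1: prefix='11' -> emit 'd', reset
Bit 2: prefix='1' (no match yet)
Bit 3: prefix='10' (no match yet)
Bit 4: prefix='100' -> emit 'g', reset
Bit 5: prefix='1' (no match yet)
Bit 6: prefix='10' (no match yet)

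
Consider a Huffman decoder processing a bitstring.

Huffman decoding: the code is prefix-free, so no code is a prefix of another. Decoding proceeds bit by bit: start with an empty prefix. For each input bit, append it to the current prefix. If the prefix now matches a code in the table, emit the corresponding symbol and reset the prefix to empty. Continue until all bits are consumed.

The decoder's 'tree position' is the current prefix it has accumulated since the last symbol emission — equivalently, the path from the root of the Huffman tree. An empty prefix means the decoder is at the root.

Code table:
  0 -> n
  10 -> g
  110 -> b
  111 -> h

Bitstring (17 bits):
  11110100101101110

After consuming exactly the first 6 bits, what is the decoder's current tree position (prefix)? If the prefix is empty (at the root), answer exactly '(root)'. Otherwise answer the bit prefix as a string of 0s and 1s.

Answer: 1

Derivation:
Bit 0: prefix='1' (no match yet)
Bit 1: prefix='11' (no match yet)
Bit 2: prefix='111' -> emit 'h', reset
Bit 3: prefix='1' (no match yet)
Bit 4: prefix='10' -> emit 'g', reset
Bit 5: prefix='1' (no match yet)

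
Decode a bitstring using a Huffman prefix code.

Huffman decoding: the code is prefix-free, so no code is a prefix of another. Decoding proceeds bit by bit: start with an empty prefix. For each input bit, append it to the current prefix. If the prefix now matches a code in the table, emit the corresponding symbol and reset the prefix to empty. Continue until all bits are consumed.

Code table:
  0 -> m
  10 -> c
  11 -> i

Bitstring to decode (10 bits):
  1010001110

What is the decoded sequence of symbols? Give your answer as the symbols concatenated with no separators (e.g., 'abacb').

Answer: ccmmic

Derivation:
Bit 0: prefix='1' (no match yet)
Bit 1: prefix='10' -> emit 'c', reset
Bit 2: prefix='1' (no match yet)
Bit 3: prefix='10' -> emit 'c', reset
Bit 4: prefix='0' -> emit 'm', reset
Bit 5: prefix='0' -> emit 'm', reset
Bit 6: prefix='1' (no match yet)
Bit 7: prefix='11' -> emit 'i', reset
Bit 8: prefix='1' (no match yet)
Bit 9: prefix='10' -> emit 'c', reset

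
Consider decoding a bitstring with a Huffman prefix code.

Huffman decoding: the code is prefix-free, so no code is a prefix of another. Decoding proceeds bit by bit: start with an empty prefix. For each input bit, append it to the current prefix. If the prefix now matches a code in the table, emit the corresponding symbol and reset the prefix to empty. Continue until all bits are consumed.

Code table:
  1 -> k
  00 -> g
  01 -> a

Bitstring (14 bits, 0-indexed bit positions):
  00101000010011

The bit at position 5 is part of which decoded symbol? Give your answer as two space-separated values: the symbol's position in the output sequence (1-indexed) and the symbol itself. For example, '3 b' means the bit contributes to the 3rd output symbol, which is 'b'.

Bit 0: prefix='0' (no match yet)
Bit 1: prefix='00' -> emit 'g', reset
Bit 2: prefix='1' -> emit 'k', reset
Bit 3: prefix='0' (no match yet)
Bit 4: prefix='01' -> emit 'a', reset
Bit 5: prefix='0' (no match yet)
Bit 6: prefix='00' -> emit 'g', reset
Bit 7: prefix='0' (no match yet)
Bit 8: prefix='00' -> emit 'g', reset
Bit 9: prefix='1' -> emit 'k', reset

Answer: 4 g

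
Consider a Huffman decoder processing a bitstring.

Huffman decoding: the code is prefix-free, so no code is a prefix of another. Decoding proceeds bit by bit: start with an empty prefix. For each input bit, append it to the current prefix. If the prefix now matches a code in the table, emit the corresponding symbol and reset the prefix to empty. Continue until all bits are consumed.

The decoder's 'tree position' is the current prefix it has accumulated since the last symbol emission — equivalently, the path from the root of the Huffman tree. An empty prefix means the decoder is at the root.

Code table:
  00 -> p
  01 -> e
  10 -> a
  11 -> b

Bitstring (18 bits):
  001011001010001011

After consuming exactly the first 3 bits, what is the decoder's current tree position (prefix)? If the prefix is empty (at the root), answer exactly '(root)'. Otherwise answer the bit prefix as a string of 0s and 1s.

Bit 0: prefix='0' (no match yet)
Bit 1: prefix='00' -> emit 'p', reset
Bit 2: prefix='1' (no match yet)

Answer: 1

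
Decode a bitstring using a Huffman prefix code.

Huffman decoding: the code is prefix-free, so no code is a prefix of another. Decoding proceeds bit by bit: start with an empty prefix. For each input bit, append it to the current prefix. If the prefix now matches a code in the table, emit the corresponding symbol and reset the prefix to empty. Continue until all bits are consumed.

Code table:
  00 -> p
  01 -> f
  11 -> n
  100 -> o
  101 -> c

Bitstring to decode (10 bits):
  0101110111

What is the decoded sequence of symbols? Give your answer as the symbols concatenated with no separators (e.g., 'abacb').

Answer: ffnfn

Derivation:
Bit 0: prefix='0' (no match yet)
Bit 1: prefix='01' -> emit 'f', reset
Bit 2: prefix='0' (no match yet)
Bit 3: prefix='01' -> emit 'f', reset
Bit 4: prefix='1' (no match yet)
Bit 5: prefix='11' -> emit 'n', reset
Bit 6: prefix='0' (no match yet)
Bit 7: prefix='01' -> emit 'f', reset
Bit 8: prefix='1' (no match yet)
Bit 9: prefix='11' -> emit 'n', reset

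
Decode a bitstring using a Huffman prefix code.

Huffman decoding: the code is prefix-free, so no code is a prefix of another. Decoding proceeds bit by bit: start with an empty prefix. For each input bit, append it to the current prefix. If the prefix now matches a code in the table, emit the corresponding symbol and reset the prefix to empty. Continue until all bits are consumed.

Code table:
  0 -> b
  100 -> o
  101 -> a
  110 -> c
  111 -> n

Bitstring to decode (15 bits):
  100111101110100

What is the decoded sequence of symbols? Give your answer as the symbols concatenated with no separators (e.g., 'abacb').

Answer: onaco

Derivation:
Bit 0: prefix='1' (no match yet)
Bit 1: prefix='10' (no match yet)
Bit 2: prefix='100' -> emit 'o', reset
Bit 3: prefix='1' (no match yet)
Bit 4: prefix='11' (no match yet)
Bit 5: prefix='111' -> emit 'n', reset
Bit 6: prefix='1' (no match yet)
Bit 7: prefix='10' (no match yet)
Bit 8: prefix='101' -> emit 'a', reset
Bit 9: prefix='1' (no match yet)
Bit 10: prefix='11' (no match yet)
Bit 11: prefix='110' -> emit 'c', reset
Bit 12: prefix='1' (no match yet)
Bit 13: prefix='10' (no match yet)
Bit 14: prefix='100' -> emit 'o', reset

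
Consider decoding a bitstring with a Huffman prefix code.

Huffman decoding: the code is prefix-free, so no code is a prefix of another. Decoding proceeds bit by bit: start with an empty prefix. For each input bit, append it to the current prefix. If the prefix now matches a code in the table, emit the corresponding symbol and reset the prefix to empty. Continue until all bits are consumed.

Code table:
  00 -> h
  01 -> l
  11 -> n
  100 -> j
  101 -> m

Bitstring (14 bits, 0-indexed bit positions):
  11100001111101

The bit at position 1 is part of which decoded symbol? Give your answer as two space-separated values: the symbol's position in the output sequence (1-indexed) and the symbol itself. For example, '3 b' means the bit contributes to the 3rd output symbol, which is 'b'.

Answer: 1 n

Derivation:
Bit 0: prefix='1' (no match yet)
Bit 1: prefix='11' -> emit 'n', reset
Bit 2: prefix='1' (no match yet)
Bit 3: prefix='10' (no match yet)
Bit 4: prefix='100' -> emit 'j', reset
Bit 5: prefix='0' (no match yet)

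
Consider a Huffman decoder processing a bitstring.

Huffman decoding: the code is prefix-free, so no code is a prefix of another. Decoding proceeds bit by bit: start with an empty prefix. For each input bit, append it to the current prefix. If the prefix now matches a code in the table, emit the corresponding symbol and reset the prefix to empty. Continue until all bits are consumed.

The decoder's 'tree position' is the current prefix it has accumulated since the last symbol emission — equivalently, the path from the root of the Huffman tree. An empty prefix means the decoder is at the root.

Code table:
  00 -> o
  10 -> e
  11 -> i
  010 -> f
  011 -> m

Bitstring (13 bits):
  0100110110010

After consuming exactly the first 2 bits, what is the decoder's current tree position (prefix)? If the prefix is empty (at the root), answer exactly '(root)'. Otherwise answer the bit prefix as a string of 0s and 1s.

Bit 0: prefix='0' (no match yet)
Bit 1: prefix='01' (no match yet)

Answer: 01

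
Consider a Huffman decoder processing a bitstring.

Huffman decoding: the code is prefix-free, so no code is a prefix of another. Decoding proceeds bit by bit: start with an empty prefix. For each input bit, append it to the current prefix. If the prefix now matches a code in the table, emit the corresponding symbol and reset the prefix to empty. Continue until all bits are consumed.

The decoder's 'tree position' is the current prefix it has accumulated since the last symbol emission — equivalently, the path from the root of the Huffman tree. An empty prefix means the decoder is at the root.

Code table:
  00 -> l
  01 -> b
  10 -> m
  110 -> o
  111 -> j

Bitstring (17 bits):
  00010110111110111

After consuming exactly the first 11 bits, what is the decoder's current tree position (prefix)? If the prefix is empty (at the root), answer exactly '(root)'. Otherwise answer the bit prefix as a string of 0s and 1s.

Answer: (root)

Derivation:
Bit 0: prefix='0' (no match yet)
Bit 1: prefix='00' -> emit 'l', reset
Bit 2: prefix='0' (no match yet)
Bit 3: prefix='01' -> emit 'b', reset
Bit 4: prefix='0' (no match yet)
Bit 5: prefix='01' -> emit 'b', reset
Bit 6: prefix='1' (no match yet)
Bit 7: prefix='10' -> emit 'm', reset
Bit 8: prefix='1' (no match yet)
Bit 9: prefix='11' (no match yet)
Bit 10: prefix='111' -> emit 'j', reset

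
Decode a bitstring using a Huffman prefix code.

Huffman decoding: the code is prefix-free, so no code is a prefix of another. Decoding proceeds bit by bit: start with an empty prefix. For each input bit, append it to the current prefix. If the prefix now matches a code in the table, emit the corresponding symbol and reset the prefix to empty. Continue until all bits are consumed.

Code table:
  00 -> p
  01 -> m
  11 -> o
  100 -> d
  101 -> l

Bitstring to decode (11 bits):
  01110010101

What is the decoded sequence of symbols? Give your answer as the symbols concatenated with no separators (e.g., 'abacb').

Answer: moplm

Derivation:
Bit 0: prefix='0' (no match yet)
Bit 1: prefix='01' -> emit 'm', reset
Bit 2: prefix='1' (no match yet)
Bit 3: prefix='11' -> emit 'o', reset
Bit 4: prefix='0' (no match yet)
Bit 5: prefix='00' -> emit 'p', reset
Bit 6: prefix='1' (no match yet)
Bit 7: prefix='10' (no match yet)
Bit 8: prefix='101' -> emit 'l', reset
Bit 9: prefix='0' (no match yet)
Bit 10: prefix='01' -> emit 'm', reset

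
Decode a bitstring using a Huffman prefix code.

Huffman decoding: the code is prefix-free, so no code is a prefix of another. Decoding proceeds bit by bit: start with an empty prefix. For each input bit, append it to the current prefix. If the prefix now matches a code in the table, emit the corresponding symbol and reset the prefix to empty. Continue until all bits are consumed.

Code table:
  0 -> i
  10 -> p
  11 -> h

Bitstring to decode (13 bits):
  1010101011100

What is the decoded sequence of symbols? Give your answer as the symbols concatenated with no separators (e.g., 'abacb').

Answer: pppphpi

Derivation:
Bit 0: prefix='1' (no match yet)
Bit 1: prefix='10' -> emit 'p', reset
Bit 2: prefix='1' (no match yet)
Bit 3: prefix='10' -> emit 'p', reset
Bit 4: prefix='1' (no match yet)
Bit 5: prefix='10' -> emit 'p', reset
Bit 6: prefix='1' (no match yet)
Bit 7: prefix='10' -> emit 'p', reset
Bit 8: prefix='1' (no match yet)
Bit 9: prefix='11' -> emit 'h', reset
Bit 10: prefix='1' (no match yet)
Bit 11: prefix='10' -> emit 'p', reset
Bit 12: prefix='0' -> emit 'i', reset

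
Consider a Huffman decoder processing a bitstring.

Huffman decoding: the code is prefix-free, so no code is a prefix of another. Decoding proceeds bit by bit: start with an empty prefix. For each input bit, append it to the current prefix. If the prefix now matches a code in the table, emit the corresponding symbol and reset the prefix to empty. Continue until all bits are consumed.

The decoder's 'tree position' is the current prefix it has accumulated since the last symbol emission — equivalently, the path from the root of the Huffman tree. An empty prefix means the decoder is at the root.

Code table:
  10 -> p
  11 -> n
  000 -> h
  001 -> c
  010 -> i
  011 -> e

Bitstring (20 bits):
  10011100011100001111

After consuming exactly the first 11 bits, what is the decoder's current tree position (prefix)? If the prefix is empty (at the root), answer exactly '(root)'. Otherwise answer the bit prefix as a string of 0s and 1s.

Answer: 1

Derivation:
Bit 0: prefix='1' (no match yet)
Bit 1: prefix='10' -> emit 'p', reset
Bit 2: prefix='0' (no match yet)
Bit 3: prefix='01' (no match yet)
Bit 4: prefix='011' -> emit 'e', reset
Bit 5: prefix='1' (no match yet)
Bit 6: prefix='10' -> emit 'p', reset
Bit 7: prefix='0' (no match yet)
Bit 8: prefix='00' (no match yet)
Bit 9: prefix='001' -> emit 'c', reset
Bit 10: prefix='1' (no match yet)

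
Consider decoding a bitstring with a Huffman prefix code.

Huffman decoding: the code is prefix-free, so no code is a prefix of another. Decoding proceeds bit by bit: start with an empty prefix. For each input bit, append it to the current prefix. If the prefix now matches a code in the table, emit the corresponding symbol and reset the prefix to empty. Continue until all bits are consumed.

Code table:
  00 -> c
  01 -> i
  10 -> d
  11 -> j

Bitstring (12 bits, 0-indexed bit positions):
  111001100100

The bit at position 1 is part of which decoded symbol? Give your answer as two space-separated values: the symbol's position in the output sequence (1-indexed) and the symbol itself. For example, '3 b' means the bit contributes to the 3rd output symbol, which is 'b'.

Bit 0: prefix='1' (no match yet)
Bit 1: prefix='11' -> emit 'j', reset
Bit 2: prefix='1' (no match yet)
Bit 3: prefix='10' -> emit 'd', reset
Bit 4: prefix='0' (no match yet)
Bit 5: prefix='01' -> emit 'i', reset

Answer: 1 j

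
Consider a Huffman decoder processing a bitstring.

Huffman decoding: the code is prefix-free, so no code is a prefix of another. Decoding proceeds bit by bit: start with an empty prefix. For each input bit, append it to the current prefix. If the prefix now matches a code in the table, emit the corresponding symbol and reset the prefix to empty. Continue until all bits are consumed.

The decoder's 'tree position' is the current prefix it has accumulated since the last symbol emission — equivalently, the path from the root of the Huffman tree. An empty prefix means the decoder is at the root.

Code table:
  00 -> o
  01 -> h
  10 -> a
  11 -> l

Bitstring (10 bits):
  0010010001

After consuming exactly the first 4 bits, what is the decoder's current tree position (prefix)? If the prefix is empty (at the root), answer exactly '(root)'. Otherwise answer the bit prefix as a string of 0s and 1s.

Bit 0: prefix='0' (no match yet)
Bit 1: prefix='00' -> emit 'o', reset
Bit 2: prefix='1' (no match yet)
Bit 3: prefix='10' -> emit 'a', reset

Answer: (root)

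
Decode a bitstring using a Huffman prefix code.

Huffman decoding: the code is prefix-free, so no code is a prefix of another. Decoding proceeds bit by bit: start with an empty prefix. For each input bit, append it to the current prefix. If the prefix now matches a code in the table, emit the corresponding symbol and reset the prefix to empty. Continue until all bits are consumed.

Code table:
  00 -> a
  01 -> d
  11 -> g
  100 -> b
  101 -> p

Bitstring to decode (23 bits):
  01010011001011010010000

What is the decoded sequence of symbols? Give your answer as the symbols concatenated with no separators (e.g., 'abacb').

Answer: ddagappaba

Derivation:
Bit 0: prefix='0' (no match yet)
Bit 1: prefix='01' -> emit 'd', reset
Bit 2: prefix='0' (no match yet)
Bit 3: prefix='01' -> emit 'd', reset
Bit 4: prefix='0' (no match yet)
Bit 5: prefix='00' -> emit 'a', reset
Bit 6: prefix='1' (no match yet)
Bit 7: prefix='11' -> emit 'g', reset
Bit 8: prefix='0' (no match yet)
Bit 9: prefix='00' -> emit 'a', reset
Bit 10: prefix='1' (no match yet)
Bit 11: prefix='10' (no match yet)
Bit 12: prefix='101' -> emit 'p', reset
Bit 13: prefix='1' (no match yet)
Bit 14: prefix='10' (no match yet)
Bit 15: prefix='101' -> emit 'p', reset
Bit 16: prefix='0' (no match yet)
Bit 17: prefix='00' -> emit 'a', reset
Bit 18: prefix='1' (no match yet)
Bit 19: prefix='10' (no match yet)
Bit 20: prefix='100' -> emit 'b', reset
Bit 21: prefix='0' (no match yet)
Bit 22: prefix='00' -> emit 'a', reset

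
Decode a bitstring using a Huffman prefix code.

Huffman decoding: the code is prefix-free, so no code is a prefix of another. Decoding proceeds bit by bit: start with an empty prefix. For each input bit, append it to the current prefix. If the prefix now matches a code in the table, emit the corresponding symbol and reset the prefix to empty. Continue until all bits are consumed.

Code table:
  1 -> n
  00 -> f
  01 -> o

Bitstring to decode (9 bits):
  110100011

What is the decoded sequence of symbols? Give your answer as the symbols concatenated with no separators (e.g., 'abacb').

Answer: nnofon

Derivation:
Bit 0: prefix='1' -> emit 'n', reset
Bit 1: prefix='1' -> emit 'n', reset
Bit 2: prefix='0' (no match yet)
Bit 3: prefix='01' -> emit 'o', reset
Bit 4: prefix='0' (no match yet)
Bit 5: prefix='00' -> emit 'f', reset
Bit 6: prefix='0' (no match yet)
Bit 7: prefix='01' -> emit 'o', reset
Bit 8: prefix='1' -> emit 'n', reset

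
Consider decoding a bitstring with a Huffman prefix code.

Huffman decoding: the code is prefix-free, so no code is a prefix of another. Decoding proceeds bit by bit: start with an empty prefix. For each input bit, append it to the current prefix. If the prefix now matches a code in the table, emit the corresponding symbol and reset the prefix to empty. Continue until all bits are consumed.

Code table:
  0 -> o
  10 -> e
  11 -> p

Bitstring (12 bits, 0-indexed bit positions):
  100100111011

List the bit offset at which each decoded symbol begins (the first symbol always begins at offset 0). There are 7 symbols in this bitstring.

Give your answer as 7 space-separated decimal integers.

Bit 0: prefix='1' (no match yet)
Bit 1: prefix='10' -> emit 'e', reset
Bit 2: prefix='0' -> emit 'o', reset
Bit 3: prefix='1' (no match yet)
Bit 4: prefix='10' -> emit 'e', reset
Bit 5: prefix='0' -> emit 'o', reset
Bit 6: prefix='1' (no match yet)
Bit 7: prefix='11' -> emit 'p', reset
Bit 8: prefix='1' (no match yet)
Bit 9: prefix='10' -> emit 'e', reset
Bit 10: prefix='1' (no match yet)
Bit 11: prefix='11' -> emit 'p', reset

Answer: 0 2 3 5 6 8 10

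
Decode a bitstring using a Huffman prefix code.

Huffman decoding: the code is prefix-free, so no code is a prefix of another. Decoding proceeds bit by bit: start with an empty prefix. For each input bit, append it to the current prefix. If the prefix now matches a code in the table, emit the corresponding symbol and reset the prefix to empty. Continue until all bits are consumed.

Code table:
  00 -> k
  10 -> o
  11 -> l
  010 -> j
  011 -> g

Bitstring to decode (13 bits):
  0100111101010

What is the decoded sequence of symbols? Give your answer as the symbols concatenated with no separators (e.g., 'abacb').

Bit 0: prefix='0' (no match yet)
Bit 1: prefix='01' (no match yet)
Bit 2: prefix='010' -> emit 'j', reset
Bit 3: prefix='0' (no match yet)
Bit 4: prefix='01' (no match yet)
Bit 5: prefix='011' -> emit 'g', reset
Bit 6: prefix='1' (no match yet)
Bit 7: prefix='11' -> emit 'l', reset
Bit 8: prefix='0' (no match yet)
Bit 9: prefix='01' (no match yet)
Bit 10: prefix='010' -> emit 'j', reset
Bit 11: prefix='1' (no match yet)
Bit 12: prefix='10' -> emit 'o', reset

Answer: jgljo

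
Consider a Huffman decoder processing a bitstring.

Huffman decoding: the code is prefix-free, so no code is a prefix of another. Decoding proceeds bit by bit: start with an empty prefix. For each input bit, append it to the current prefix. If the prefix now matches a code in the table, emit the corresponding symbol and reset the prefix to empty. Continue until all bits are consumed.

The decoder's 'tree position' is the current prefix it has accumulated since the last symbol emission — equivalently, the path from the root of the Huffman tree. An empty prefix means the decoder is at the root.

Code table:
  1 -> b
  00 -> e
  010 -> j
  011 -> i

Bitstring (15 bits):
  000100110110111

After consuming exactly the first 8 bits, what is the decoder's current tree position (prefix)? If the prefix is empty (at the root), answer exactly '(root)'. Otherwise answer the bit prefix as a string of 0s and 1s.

Answer: (root)

Derivation:
Bit 0: prefix='0' (no match yet)
Bit 1: prefix='00' -> emit 'e', reset
Bit 2: prefix='0' (no match yet)
Bit 3: prefix='01' (no match yet)
Bit 4: prefix='010' -> emit 'j', reset
Bit 5: prefix='0' (no match yet)
Bit 6: prefix='01' (no match yet)
Bit 7: prefix='011' -> emit 'i', reset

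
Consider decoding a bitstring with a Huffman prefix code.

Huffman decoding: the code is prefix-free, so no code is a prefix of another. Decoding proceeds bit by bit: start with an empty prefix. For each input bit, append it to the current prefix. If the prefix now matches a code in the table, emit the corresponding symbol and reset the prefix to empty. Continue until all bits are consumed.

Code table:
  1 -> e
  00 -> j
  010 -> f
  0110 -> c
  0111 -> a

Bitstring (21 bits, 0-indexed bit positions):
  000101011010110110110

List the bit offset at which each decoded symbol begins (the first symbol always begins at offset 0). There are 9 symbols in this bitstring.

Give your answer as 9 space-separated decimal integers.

Answer: 0 2 5 6 10 11 15 16 17

Derivation:
Bit 0: prefix='0' (no match yet)
Bit 1: prefix='00' -> emit 'j', reset
Bit 2: prefix='0' (no match yet)
Bit 3: prefix='01' (no match yet)
Bit 4: prefix='010' -> emit 'f', reset
Bit 5: prefix='1' -> emit 'e', reset
Bit 6: prefix='0' (no match yet)
Bit 7: prefix='01' (no match yet)
Bit 8: prefix='011' (no match yet)
Bit 9: prefix='0110' -> emit 'c', reset
Bit 10: prefix='1' -> emit 'e', reset
Bit 11: prefix='0' (no match yet)
Bit 12: prefix='01' (no match yet)
Bit 13: prefix='011' (no match yet)
Bit 14: prefix='0110' -> emit 'c', reset
Bit 15: prefix='1' -> emit 'e', reset
Bit 16: prefix='1' -> emit 'e', reset
Bit 17: prefix='0' (no match yet)
Bit 18: prefix='01' (no match yet)
Bit 19: prefix='011' (no match yet)
Bit 20: prefix='0110' -> emit 'c', reset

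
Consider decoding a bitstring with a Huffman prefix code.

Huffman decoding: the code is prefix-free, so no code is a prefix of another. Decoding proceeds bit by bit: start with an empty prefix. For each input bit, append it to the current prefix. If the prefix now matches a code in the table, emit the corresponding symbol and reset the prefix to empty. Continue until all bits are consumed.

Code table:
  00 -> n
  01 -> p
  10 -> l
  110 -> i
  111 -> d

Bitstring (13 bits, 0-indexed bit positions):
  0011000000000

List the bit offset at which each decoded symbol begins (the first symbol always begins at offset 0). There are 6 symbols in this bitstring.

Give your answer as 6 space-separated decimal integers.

Answer: 0 2 5 7 9 11

Derivation:
Bit 0: prefix='0' (no match yet)
Bit 1: prefix='00' -> emit 'n', reset
Bit 2: prefix='1' (no match yet)
Bit 3: prefix='11' (no match yet)
Bit 4: prefix='110' -> emit 'i', reset
Bit 5: prefix='0' (no match yet)
Bit 6: prefix='00' -> emit 'n', reset
Bit 7: prefix='0' (no match yet)
Bit 8: prefix='00' -> emit 'n', reset
Bit 9: prefix='0' (no match yet)
Bit 10: prefix='00' -> emit 'n', reset
Bit 11: prefix='0' (no match yet)
Bit 12: prefix='00' -> emit 'n', reset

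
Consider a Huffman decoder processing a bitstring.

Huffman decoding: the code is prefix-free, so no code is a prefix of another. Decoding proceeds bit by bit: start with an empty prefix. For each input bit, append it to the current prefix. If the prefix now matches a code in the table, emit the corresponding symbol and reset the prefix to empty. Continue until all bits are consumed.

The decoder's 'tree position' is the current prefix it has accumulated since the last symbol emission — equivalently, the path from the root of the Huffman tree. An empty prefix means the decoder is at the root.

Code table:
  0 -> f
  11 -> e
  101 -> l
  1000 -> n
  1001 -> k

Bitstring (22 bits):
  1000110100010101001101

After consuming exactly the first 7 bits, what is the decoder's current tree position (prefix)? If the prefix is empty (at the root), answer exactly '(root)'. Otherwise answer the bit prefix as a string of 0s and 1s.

Answer: (root)

Derivation:
Bit 0: prefix='1' (no match yet)
Bit 1: prefix='10' (no match yet)
Bit 2: prefix='100' (no match yet)
Bit 3: prefix='1000' -> emit 'n', reset
Bit 4: prefix='1' (no match yet)
Bit 5: prefix='11' -> emit 'e', reset
Bit 6: prefix='0' -> emit 'f', reset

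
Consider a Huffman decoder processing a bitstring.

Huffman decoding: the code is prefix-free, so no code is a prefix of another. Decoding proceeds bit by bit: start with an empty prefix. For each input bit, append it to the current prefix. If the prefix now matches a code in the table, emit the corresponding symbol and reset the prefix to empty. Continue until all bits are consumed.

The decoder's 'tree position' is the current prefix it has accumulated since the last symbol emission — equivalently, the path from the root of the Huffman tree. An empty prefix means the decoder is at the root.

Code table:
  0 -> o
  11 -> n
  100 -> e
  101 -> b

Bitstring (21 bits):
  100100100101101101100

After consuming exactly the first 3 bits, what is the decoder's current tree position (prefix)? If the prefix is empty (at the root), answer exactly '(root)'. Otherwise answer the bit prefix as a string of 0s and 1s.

Answer: (root)

Derivation:
Bit 0: prefix='1' (no match yet)
Bit 1: prefix='10' (no match yet)
Bit 2: prefix='100' -> emit 'e', reset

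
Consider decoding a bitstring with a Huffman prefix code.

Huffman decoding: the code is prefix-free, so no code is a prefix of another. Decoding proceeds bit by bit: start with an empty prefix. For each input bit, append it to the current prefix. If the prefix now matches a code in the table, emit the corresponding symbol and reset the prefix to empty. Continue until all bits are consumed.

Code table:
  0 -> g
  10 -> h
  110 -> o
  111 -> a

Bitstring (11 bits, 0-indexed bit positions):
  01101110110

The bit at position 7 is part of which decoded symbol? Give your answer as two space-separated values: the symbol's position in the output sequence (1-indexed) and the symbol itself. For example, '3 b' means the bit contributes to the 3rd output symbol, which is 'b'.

Answer: 4 g

Derivation:
Bit 0: prefix='0' -> emit 'g', reset
Bit 1: prefix='1' (no match yet)
Bit 2: prefix='11' (no match yet)
Bit 3: prefix='110' -> emit 'o', reset
Bit 4: prefix='1' (no match yet)
Bit 5: prefix='11' (no match yet)
Bit 6: prefix='111' -> emit 'a', reset
Bit 7: prefix='0' -> emit 'g', reset
Bit 8: prefix='1' (no match yet)
Bit 9: prefix='11' (no match yet)
Bit 10: prefix='110' -> emit 'o', reset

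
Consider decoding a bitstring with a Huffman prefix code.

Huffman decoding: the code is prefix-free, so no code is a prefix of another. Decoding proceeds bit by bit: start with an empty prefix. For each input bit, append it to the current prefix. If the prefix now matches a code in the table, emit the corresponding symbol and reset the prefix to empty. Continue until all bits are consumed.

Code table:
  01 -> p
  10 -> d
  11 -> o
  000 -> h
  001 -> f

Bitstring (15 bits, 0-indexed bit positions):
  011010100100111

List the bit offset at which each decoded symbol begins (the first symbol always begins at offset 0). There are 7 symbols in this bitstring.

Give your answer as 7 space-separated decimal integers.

Bit 0: prefix='0' (no match yet)
Bit 1: prefix='01' -> emit 'p', reset
Bit 2: prefix='1' (no match yet)
Bit 3: prefix='10' -> emit 'd', reset
Bit 4: prefix='1' (no match yet)
Bit 5: prefix='10' -> emit 'd', reset
Bit 6: prefix='1' (no match yet)
Bit 7: prefix='10' -> emit 'd', reset
Bit 8: prefix='0' (no match yet)
Bit 9: prefix='01' -> emit 'p', reset
Bit 10: prefix='0' (no match yet)
Bit 11: prefix='00' (no match yet)
Bit 12: prefix='001' -> emit 'f', reset
Bit 13: prefix='1' (no match yet)
Bit 14: prefix='11' -> emit 'o', reset

Answer: 0 2 4 6 8 10 13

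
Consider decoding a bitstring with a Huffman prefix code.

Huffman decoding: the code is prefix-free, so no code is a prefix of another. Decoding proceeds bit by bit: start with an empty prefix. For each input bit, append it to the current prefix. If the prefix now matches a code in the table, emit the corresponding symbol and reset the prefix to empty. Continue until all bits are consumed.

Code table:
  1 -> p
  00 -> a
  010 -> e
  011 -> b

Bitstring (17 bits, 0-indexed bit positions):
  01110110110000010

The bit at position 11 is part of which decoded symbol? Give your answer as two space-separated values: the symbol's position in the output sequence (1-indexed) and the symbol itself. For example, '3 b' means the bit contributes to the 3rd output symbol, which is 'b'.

Answer: 5 a

Derivation:
Bit 0: prefix='0' (no match yet)
Bit 1: prefix='01' (no match yet)
Bit 2: prefix='011' -> emit 'b', reset
Bit 3: prefix='1' -> emit 'p', reset
Bit 4: prefix='0' (no match yet)
Bit 5: prefix='01' (no match yet)
Bit 6: prefix='011' -> emit 'b', reset
Bit 7: prefix='0' (no match yet)
Bit 8: prefix='01' (no match yet)
Bit 9: prefix='011' -> emit 'b', reset
Bit 10: prefix='0' (no match yet)
Bit 11: prefix='00' -> emit 'a', reset
Bit 12: prefix='0' (no match yet)
Bit 13: prefix='00' -> emit 'a', reset
Bit 14: prefix='0' (no match yet)
Bit 15: prefix='01' (no match yet)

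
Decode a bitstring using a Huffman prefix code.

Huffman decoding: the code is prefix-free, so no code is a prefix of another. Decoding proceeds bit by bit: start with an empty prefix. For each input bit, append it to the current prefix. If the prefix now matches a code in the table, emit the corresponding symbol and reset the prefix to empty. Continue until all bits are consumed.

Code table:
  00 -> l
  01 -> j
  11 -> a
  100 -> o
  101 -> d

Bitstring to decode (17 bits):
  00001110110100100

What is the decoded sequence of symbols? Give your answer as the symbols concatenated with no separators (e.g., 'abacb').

Answer: lladdlo

Derivation:
Bit 0: prefix='0' (no match yet)
Bit 1: prefix='00' -> emit 'l', reset
Bit 2: prefix='0' (no match yet)
Bit 3: prefix='00' -> emit 'l', reset
Bit 4: prefix='1' (no match yet)
Bit 5: prefix='11' -> emit 'a', reset
Bit 6: prefix='1' (no match yet)
Bit 7: prefix='10' (no match yet)
Bit 8: prefix='101' -> emit 'd', reset
Bit 9: prefix='1' (no match yet)
Bit 10: prefix='10' (no match yet)
Bit 11: prefix='101' -> emit 'd', reset
Bit 12: prefix='0' (no match yet)
Bit 13: prefix='00' -> emit 'l', reset
Bit 14: prefix='1' (no match yet)
Bit 15: prefix='10' (no match yet)
Bit 16: prefix='100' -> emit 'o', reset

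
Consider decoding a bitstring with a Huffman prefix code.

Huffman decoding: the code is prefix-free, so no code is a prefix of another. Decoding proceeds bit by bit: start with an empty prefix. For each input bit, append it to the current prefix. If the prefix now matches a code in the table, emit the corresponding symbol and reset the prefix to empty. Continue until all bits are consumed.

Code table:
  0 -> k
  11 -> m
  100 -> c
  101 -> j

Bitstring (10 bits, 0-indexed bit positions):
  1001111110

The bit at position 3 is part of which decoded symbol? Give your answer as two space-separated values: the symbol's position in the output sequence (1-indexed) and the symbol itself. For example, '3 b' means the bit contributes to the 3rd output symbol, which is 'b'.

Bit 0: prefix='1' (no match yet)
Bit 1: prefix='10' (no match yet)
Bit 2: prefix='100' -> emit 'c', reset
Bit 3: prefix='1' (no match yet)
Bit 4: prefix='11' -> emit 'm', reset
Bit 5: prefix='1' (no match yet)
Bit 6: prefix='11' -> emit 'm', reset
Bit 7: prefix='1' (no match yet)

Answer: 2 m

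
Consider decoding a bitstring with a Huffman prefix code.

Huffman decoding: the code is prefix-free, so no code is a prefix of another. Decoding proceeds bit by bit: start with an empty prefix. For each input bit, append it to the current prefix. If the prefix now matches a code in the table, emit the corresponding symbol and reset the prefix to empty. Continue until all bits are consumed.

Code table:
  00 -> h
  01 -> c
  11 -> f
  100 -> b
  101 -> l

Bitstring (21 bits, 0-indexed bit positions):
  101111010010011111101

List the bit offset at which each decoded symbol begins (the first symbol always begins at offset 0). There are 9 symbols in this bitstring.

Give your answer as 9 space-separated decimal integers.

Answer: 0 3 5 8 10 13 15 17 19

Derivation:
Bit 0: prefix='1' (no match yet)
Bit 1: prefix='10' (no match yet)
Bit 2: prefix='101' -> emit 'l', reset
Bit 3: prefix='1' (no match yet)
Bit 4: prefix='11' -> emit 'f', reset
Bit 5: prefix='1' (no match yet)
Bit 6: prefix='10' (no match yet)
Bit 7: prefix='101' -> emit 'l', reset
Bit 8: prefix='0' (no match yet)
Bit 9: prefix='00' -> emit 'h', reset
Bit 10: prefix='1' (no match yet)
Bit 11: prefix='10' (no match yet)
Bit 12: prefix='100' -> emit 'b', reset
Bit 13: prefix='1' (no match yet)
Bit 14: prefix='11' -> emit 'f', reset
Bit 15: prefix='1' (no match yet)
Bit 16: prefix='11' -> emit 'f', reset
Bit 17: prefix='1' (no match yet)
Bit 18: prefix='11' -> emit 'f', reset
Bit 19: prefix='0' (no match yet)
Bit 20: prefix='01' -> emit 'c', reset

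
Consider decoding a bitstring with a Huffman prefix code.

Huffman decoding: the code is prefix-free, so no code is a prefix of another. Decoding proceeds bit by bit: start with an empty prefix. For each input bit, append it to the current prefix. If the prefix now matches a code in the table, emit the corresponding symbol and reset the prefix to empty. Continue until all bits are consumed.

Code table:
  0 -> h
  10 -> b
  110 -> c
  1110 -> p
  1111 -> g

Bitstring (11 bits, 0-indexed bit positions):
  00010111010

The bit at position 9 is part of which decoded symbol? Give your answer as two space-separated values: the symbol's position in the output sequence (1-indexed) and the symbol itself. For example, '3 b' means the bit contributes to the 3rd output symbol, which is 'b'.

Bit 0: prefix='0' -> emit 'h', reset
Bit 1: prefix='0' -> emit 'h', reset
Bit 2: prefix='0' -> emit 'h', reset
Bit 3: prefix='1' (no match yet)
Bit 4: prefix='10' -> emit 'b', reset
Bit 5: prefix='1' (no match yet)
Bit 6: prefix='11' (no match yet)
Bit 7: prefix='111' (no match yet)
Bit 8: prefix='1110' -> emit 'p', reset
Bit 9: prefix='1' (no match yet)
Bit 10: prefix='10' -> emit 'b', reset

Answer: 6 b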